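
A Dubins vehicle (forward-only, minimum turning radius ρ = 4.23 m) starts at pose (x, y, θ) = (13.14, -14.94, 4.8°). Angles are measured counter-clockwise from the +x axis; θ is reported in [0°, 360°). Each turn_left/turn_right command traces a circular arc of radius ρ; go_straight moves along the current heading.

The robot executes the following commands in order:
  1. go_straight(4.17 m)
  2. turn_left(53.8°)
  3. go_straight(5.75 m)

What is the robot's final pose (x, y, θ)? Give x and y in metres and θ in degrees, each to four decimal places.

set_pose: (x, y, θ) = (13.1400, -14.9400, 4.8000°), ρ = 4.23
go_straight(4.17): x += 4.17·cos θ, y += 4.17·sin θ → (17.2954, -14.5911, 4.8000°)
turn_left(53.8°): centre at ρ to the left, rotate +53.8° → (20.5519, -12.5798, 58.6000°)
go_straight(5.75): x += 5.75·cos θ, y += 5.75·sin θ → (23.5477, -7.6719, 58.6000°)

(23.5477, -7.6719, 58.6000°)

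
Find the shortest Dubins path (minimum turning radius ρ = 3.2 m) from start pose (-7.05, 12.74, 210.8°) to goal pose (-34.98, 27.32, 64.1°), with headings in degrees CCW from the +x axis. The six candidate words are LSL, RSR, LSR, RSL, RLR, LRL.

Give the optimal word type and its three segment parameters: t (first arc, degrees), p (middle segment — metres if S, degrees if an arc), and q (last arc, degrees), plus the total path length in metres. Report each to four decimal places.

Let ψ = atan2(Δy, Δx) = atan2(14.58, -27.93) = 152.4346° be the start→goal bearing.
Normalize: d = |goal − start| / ρ = 31.506528/3.2 = 9.845790, α = (θ_start − ψ) mod 360° = 58.3654° = 1.018669 rad, β = (θ_goal − ψ) mod 360° = 271.6654° = 4.741456 rad.
Common terms: sin α = 0.851411, cos α = 0.524500, sin β = -0.999578, cos β = 0.029063, cos(α−β) = -0.835807, d² = 96.939580. Work in radians in the unit-radius frame; every candidate has L = ρ·(t + p + q).
LSL: p² = 2 + d² − 2cos(α−β) + 2d(sin α − sin β) = 137.060077; p = √p² = 11.707266; φ = atan2(cos β − cos α, d + sin α − sin β) = -0.042331 rad; t = (φ − α) mod 2π = 5.222185 rad, q = (β − φ) mod 2π = 4.783788 rad → L = 3.2·(5.222185 + 11.707266 + 4.783788) = 3.2·21.713239 = 69.482363 m
RSR: p² = 2 + d² − 2cos(α−β) + 2d(sin β − sin α) = 64.162313; p = √p² = 8.010138; φ = atan2(cos α − cos β, d − sin α + sin β) = 0.061891 rad; t = (α − φ) mod 2π = 0.956778 rad, q = (φ − β) mod 2π = 1.603620 rad → L = 3.2·(0.956778 + 8.010138 + 1.603620) = 3.2·10.570536 = 33.825716 m
LSR: p² = d² − 2 + 2cos(α−β) + 2d(sin α + sin β) = 90.350324; p = √p² = 9.505279; φ = atan2(−cos α − cos β, d + sin α + sin β) − atan2(−2, p) = 0.150364 rad; t = (φ − α) mod 2π = 5.414880 rad, q = (φ − β) mod 2π = 1.692093 rad → L = 3.2·(5.414880 + 9.505279 + 1.692093) = 3.2·16.612252 = 53.159206 m
RSL: p² = d² − 2 + 2cos(α−β) − 2d(sin α + sin β) = 96.185607; p = √p² = 9.807426; φ = atan2(cos α + cos β, d − sin α − sin β) − atan2(2, p) = -0.145836 rad; t = (α − φ) mod 2π = 1.164504 rad, q = (β − φ) mod 2π = 4.887292 rad → L = 3.2·(1.164504 + 9.807426 + 4.887292) = 3.2·15.859222 = 50.749511 m
RLR: c = (6 − d² + 2cos(α−β) + 2d(sin α − sin β))/8 = -7.020289, |c| > 1 → infeasible
LRL: c = (6 − d² + 2cos(α−β) − 2d(sin α − sin β))/8 = -16.132510, |c| > 1 → infeasible
Shortest: RSR with L = 33.825716 m ≈ 33.8257 m
Convert RSR to answer units (arcs ×180/π): t = 0.956778·180/π = 54.8194°, p = ρ·p = 3.2·8.010138 = 25.6324 m, q = 1.603620·180/π = 91.8806°, L = 33.8257 m.

RSR: t = 54.8194°, p = 25.6324 m, q = 91.8806°, L = 33.8257 m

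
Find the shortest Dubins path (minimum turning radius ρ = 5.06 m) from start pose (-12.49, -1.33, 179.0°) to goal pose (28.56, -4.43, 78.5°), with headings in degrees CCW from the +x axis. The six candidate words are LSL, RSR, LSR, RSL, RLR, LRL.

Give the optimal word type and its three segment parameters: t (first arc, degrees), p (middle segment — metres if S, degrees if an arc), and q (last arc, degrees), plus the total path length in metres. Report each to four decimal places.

LSL: t = 185.6898°, p = 36.3014 m, q = 73.8102°, L = 59.2188 m

Let ψ = atan2(Δy, Δx) = atan2(-3.10, 41.05) = -4.3186° be the start→goal bearing.
Normalize: d = |goal − start| / ρ = 41.166886/5.06 = 8.135748, α = (θ_start − ψ) mod 360° = 183.3186° = 3.199514 rad, β = (θ_goal − ψ) mod 360° = 82.8186° = 1.445458 rad.
Common terms: sin α = -0.057889, cos α = -0.998323, sin β = 0.992155, cos β = 0.125010, cos(α−β) = -0.182236, d² = 66.190399. Work in radians in the unit-radius frame; every candidate has L = ρ·(t + p + q).
LSL: p² = 2 + d² − 2cos(α−β) + 2d(sin α − sin β) = 51.469077; p = √p² = 7.174195; φ = atan2(cos β − cos α, d + sin α − sin β) = 0.157227 rad; t = (φ − α) mod 2π = 3.240898 rad, q = (β − φ) mod 2π = 1.288231 rad → L = 5.06·(3.240898 + 7.174195 + 1.288231) = 5.06·11.703325 = 59.218823 m
RSR: p² = 2 + d² − 2cos(α−β) + 2d(sin β − sin α) = 85.640663; p = √p² = 9.254224; φ = atan2(cos α − cos β, d − sin α + sin β) = -0.121686 rad; t = (α − φ) mod 2π = 3.321200 rad, q = (φ − β) mod 2π = 4.716041 rad → L = 5.06·(3.321200 + 9.254224 + 4.716041) = 5.06·17.291465 = 87.494814 m
LSR: p² = d² − 2 + 2cos(α−β) + 2d(sin α + sin β) = 79.027842; p = √p² = 8.889761; φ = atan2(−cos α − cos β, d + sin α + sin β) − atan2(−2, p) = 0.317283 rad; t = (φ − α) mod 2π = 3.400955 rad, q = (φ − β) mod 2π = 5.155010 rad → L = 5.06·(3.400955 + 8.889761 + 5.155010) = 5.06·17.445726 = 88.275371 m
RSL: p² = d² − 2 + 2cos(α−β) − 2d(sin α + sin β) = 48.624014; p = √p² = 6.973092; φ = atan2(cos α + cos β, d − sin α − sin β) − atan2(2, p) = -0.399998 rad; t = (α − φ) mod 2π = 3.599512 rad, q = (β − φ) mod 2π = 1.845456 rad → L = 5.06·(3.599512 + 6.973092 + 1.845456) = 5.06·12.418060 = 62.835383 m
RLR: c = (6 − d² + 2cos(α−β) + 2d(sin α − sin β))/8 = -9.705083, |c| > 1 → infeasible
LRL: c = (6 − d² + 2cos(α−β) − 2d(sin α − sin β))/8 = -5.433635, |c| > 1 → infeasible
Shortest: LSL with L = 59.218823 m ≈ 59.2188 m
Convert LSL to answer units (arcs ×180/π): t = 3.240898·180/π = 185.6898°, p = ρ·p = 5.06·7.174195 = 36.3014 m, q = 1.288231·180/π = 73.8102°, L = 59.2188 m.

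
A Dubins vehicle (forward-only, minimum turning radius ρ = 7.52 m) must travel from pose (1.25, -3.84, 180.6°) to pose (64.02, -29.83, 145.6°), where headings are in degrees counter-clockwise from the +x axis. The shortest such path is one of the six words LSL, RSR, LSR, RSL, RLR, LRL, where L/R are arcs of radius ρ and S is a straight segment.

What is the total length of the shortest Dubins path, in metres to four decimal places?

106.0941 m

Let ψ = atan2(Δy, Δx) = atan2(-25.99, 62.77) = -22.4921° be the start→goal bearing.
Normalize: d = |goal − start| / ρ = 67.937861/7.52 = 9.034290, α = (θ_start − ψ) mod 360° = 203.0921° = 3.544625 rad, β = (θ_goal − ψ) mod 360° = 168.0921° = 2.933760 rad.
Common terms: sin α = -0.392210, cos α = -0.919876, sin β = 0.206340, cos β = -0.978480, cos(α−β) = 0.819152, d² = 81.618397. Work in radians in the unit-radius frame; every candidate has L = ρ·(t + p + q).
LSL: p² = 2 + d² − 2cos(α−β) + 2d(sin α − sin β) = 71.165155; p = √p² = 8.435944; φ = atan2(cos β − cos α, d + sin α − sin β) = -0.006947 rad; t = (φ − α) mod 2π = 2.731613 rad, q = (β − φ) mod 2π = 2.940707 rad → L = 7.52·(2.731613 + 8.435944 + 2.940707) = 7.52·14.108264 = 106.094147 m
RSR: p² = 2 + d² − 2cos(α−β) + 2d(sin β − sin α) = 92.795031; p = √p² = 9.633018; φ = atan2(cos α − cos β, d − sin α + sin β) = 0.006084 rad; t = (α − φ) mod 2π = 3.538541 rad, q = (φ − β) mod 2π = 3.355509 rad → L = 7.52·(3.538541 + 9.633018 + 3.355509) = 7.52·16.527068 = 124.283554 m
LSR: p² = d² − 2 + 2cos(α−β) + 2d(sin α + sin β) = 77.898294; p = √p² = 8.826001; φ = atan2(−cos α − cos β, d + sin α + sin β) − atan2(−2, p) = 0.434178 rad; t = (φ − α) mod 2π = 3.172738 rad, q = (φ − β) mod 2π = 3.783603 rad → L = 7.52·(3.172738 + 8.826001 + 3.783603) = 7.52·15.782343 = 118.683216 m
RSL: p² = d² − 2 + 2cos(α−β) − 2d(sin α + sin β) = 84.615108; p = √p² = 9.198647; φ = atan2(cos α + cos β, d − sin α − sin β) − atan2(2, p) = -0.417146 rad; t = (α − φ) mod 2π = 3.961771 rad, q = (β − φ) mod 2π = 3.350906 rad → L = 7.52·(3.961771 + 9.198647 + 3.350906) = 7.52·16.511323 = 124.165152 m
RLR: c = (6 − d² + 2cos(α−β) + 2d(sin α − sin β))/8 = -10.599379, |c| > 1 → infeasible
LRL: c = (6 − d² + 2cos(α−β) − 2d(sin α − sin β))/8 = -7.895644, |c| > 1 → infeasible
Shortest: LSL with L = 106.094147 m ≈ 106.0941 m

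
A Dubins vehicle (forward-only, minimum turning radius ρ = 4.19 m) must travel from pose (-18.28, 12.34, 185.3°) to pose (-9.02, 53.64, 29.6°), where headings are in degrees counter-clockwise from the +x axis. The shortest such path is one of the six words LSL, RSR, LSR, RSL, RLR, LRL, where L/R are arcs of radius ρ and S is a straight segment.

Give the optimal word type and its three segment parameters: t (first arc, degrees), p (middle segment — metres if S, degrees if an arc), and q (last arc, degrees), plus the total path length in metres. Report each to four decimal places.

Let ψ = atan2(Δy, Δx) = atan2(41.30, 9.26) = 77.3625° be the start→goal bearing.
Normalize: d = |goal − start| / ρ = 42.325378/4.19 = 10.101522, α = (θ_start − ψ) mod 360° = 107.9375° = 1.883864 rad, β = (θ_goal − ψ) mod 360° = 312.2375° = 5.449572 rad.
Common terms: sin α = 0.951393, cos α = -0.307979, sin β = -0.740365, cos β = 0.672205, cos(α−β) = -0.911403, d² = 102.040749. Work in radians in the unit-radius frame; every candidate has L = ρ·(t + p + q).
LSL: p² = 2 + d² − 2cos(α−β) + 2d(sin α − sin β) = 140.042228; p = √p² = 11.833944; φ = atan2(cos β − cos α, d + sin α − sin β) = 0.082923 rad; t = (φ − α) mod 2π = 4.482244 rad, q = (β − φ) mod 2π = 5.366649 rad → L = 4.19·(4.482244 + 11.833944 + 5.366649) = 4.19·21.682837 = 90.851086 m
RSR: p² = 2 + d² − 2cos(α−β) + 2d(sin β − sin α) = 71.684884; p = √p² = 8.466693; φ = atan2(cos α − cos β, d − sin α + sin β) = -0.116030 rad; t = (α − φ) mod 2π = 1.999894 rad, q = (φ − β) mod 2π = 0.717584 rad → L = 4.19·(1.999894 + 8.466693 + 0.717584) = 4.19·11.184170 = 46.861673 m
LSR: p² = d² − 2 + 2cos(α−β) + 2d(sin α + sin β) = 102.481351; p = √p² = 10.123307; φ = atan2(−cos α − cos β, d + sin α + sin β) − atan2(−2, p) = 0.159748 rad; t = (φ − α) mod 2π = 4.559069 rad, q = (φ − β) mod 2π = 0.993362 rad → L = 4.19·(4.559069 + 10.123307 + 0.993362) = 4.19·15.675738 = 65.681343 m
RSL: p² = d² − 2 + 2cos(α−β) − 2d(sin α + sin β) = 93.954535; p = √p² = 9.693015; φ = atan2(cos α + cos β, d − sin α − sin β) − atan2(2, p) = -0.166669 rad; t = (α − φ) mod 2π = 2.050533 rad, q = (β − φ) mod 2π = 5.616241 rad → L = 4.19·(2.050533 + 9.693015 + 5.616241) = 4.19·17.359789 = 72.737517 m
RLR: c = (6 − d² + 2cos(α−β) + 2d(sin α − sin β))/8 = -7.960611, |c| > 1 → infeasible
LRL: c = (6 − d² + 2cos(α−β) − 2d(sin α − sin β))/8 = -16.505278, |c| > 1 → infeasible
Shortest: RSR with L = 46.861673 m ≈ 46.8617 m
Convert RSR to answer units (arcs ×180/π): t = 1.999894·180/π = 114.5855°, p = ρ·p = 4.19·8.466693 = 35.4754 m, q = 0.717584·180/π = 41.1145°, L = 46.8617 m.

RSR: t = 114.5855°, p = 35.4754 m, q = 41.1145°, L = 46.8617 m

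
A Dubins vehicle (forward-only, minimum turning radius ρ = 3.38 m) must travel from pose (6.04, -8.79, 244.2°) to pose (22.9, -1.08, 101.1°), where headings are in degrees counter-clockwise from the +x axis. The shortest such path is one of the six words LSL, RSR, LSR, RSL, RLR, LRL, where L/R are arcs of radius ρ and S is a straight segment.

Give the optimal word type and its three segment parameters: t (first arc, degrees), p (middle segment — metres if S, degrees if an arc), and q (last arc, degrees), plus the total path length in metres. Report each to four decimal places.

LSL: t = 154.8905°, p = 13.5285 m, q = 62.0095°, L = 26.3239 m

Let ψ = atan2(Δy, Δx) = atan2(7.71, 16.86) = 24.5744° be the start→goal bearing.
Normalize: d = |goal − start| / ρ = 18.539248/3.38 = 5.484984, α = (θ_start − ψ) mod 360° = 219.6256° = 3.833190 rad, β = (θ_goal − ψ) mod 360° = 76.5256° = 1.335624 rad.
Common terms: sin α = -0.637768, cos α = -0.770228, sin β = 0.972474, cos β = 0.233011, cos(α−β) = -0.799685, d² = 30.085055. Work in radians in the unit-radius frame; every candidate has L = ρ·(t + p + q).
LSL: p² = 2 + d² − 2cos(α−β) + 2d(sin α − sin β) = 16.020116; p = √p² = 4.002514; φ = atan2(cos β − cos α, d + sin α − sin β) = 0.253354 rad; t = (φ − α) mod 2π = 2.703349 rad, q = (β − φ) mod 2π = 1.082270 rad → L = 3.38·(2.703349 + 4.002514 + 1.082270) = 3.38·7.788133 = 26.323889 m
RSR: p² = 2 + d² − 2cos(α−β) + 2d(sin β − sin α) = 51.348733; p = √p² = 7.165803; φ = atan2(cos α − cos β, d − sin α + sin β) = -0.140465 rad; t = (α − φ) mod 2π = 3.973655 rad, q = (φ − β) mod 2π = 4.807096 rad → L = 3.38·(3.973655 + 7.165803 + 4.807096) = 3.38·15.946554 = 53.899354 m
LSR: p² = d² − 2 + 2cos(α−β) + 2d(sin α + sin β) = 30.157399; p = √p² = 5.491575; φ = atan2(−cos α − cos β, d + sin α + sin β) − atan2(−2, p) = 0.441313 rad; t = (φ − α) mod 2π = 2.891309 rad, q = (φ − β) mod 2π = 5.388875 rad → L = 3.38·(2.891309 + 5.491575 + 5.388875) = 3.38·13.771758 = 46.548544 m
RSL: p² = d² − 2 + 2cos(α−β) − 2d(sin α + sin β) = 22.813972; p = √p² = 4.776397; φ = atan2(cos α + cos β, d − sin α − sin β) − atan2(2, p) = -0.500477 rad; t = (α − φ) mod 2π = 4.333667 rad, q = (β − φ) mod 2π = 1.836101 rad → L = 3.38·(4.333667 + 4.776397 + 1.836101) = 3.38·10.946165 = 36.998036 m
RLR: c = (6 − d² + 2cos(α−β) + 2d(sin α − sin β))/8 = -5.418592, |c| > 1 → infeasible
LRL: c = (6 − d² + 2cos(α−β) − 2d(sin α − sin β))/8 = -1.002514, |c| > 1 → infeasible
Shortest: LSL with L = 26.323889 m ≈ 26.3239 m
Convert LSL to answer units (arcs ×180/π): t = 2.703349·180/π = 154.8905°, p = ρ·p = 3.38·4.002514 = 13.5285 m, q = 1.082270·180/π = 62.0095°, L = 26.3239 m.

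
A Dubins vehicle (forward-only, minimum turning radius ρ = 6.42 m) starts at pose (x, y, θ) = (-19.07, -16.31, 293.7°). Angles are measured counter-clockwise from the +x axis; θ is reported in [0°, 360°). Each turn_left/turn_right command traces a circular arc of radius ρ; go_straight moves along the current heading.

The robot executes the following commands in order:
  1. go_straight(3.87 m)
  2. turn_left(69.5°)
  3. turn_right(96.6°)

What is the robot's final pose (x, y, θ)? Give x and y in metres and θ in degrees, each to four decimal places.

set_pose: (x, y, θ) = (-19.0700, -16.3100, 293.7000°), ρ = 6.42
go_straight(3.87): x += 3.87·cos θ, y += 3.87·sin θ → (-17.5145, -19.8536, 293.7000°)
turn_left(69.5°): centre at ρ to the left, rotate +69.5° → (-11.2775, -23.6831, 363.2000° ≡ 3.2000°)
turn_right(96.6°): centre at ρ to the right, rotate −96.6° → (-4.5105, -30.4738, -93.4000° ≡ 266.6000°)

(-4.5105, -30.4738, 266.6000°)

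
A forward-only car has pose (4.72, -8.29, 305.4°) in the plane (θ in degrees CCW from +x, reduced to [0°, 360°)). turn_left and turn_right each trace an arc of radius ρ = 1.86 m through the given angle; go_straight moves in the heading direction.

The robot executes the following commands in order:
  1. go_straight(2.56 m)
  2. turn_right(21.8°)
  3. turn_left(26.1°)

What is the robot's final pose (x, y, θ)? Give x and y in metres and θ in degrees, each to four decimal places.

(6.8714, -11.7676, 309.7000°)

set_pose: (x, y, θ) = (4.7200, -8.2900, 305.4000°), ρ = 1.86
go_straight(2.56): x += 2.56·cos θ, y += 2.56·sin θ → (6.2030, -10.3767, 305.4000°)
turn_right(21.8°): centre at ρ to the right, rotate −21.8° → (6.4947, -11.0168, 283.6000°)
turn_left(26.1°): centre at ρ to the left, rotate +26.1° → (6.8714, -11.7676, 309.7000°)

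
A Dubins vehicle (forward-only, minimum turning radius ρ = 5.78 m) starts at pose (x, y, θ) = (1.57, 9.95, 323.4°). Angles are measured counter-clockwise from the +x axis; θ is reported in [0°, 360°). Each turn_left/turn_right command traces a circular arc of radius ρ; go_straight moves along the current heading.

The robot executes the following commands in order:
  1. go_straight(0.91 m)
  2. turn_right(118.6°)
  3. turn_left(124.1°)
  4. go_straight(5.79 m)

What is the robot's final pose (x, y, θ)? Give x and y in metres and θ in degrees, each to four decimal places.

set_pose: (x, y, θ) = (1.5700, 9.9500, 323.4000°), ρ = 5.78
go_straight(0.91): x += 0.91·cos θ, y += 0.91·sin θ → (2.3006, 9.4074, 323.4000°)
turn_right(118.6°): centre at ρ to the right, rotate −118.6° → (1.2788, -0.4798, 204.8000°)
turn_left(124.1°): centre at ρ to the left, rotate +124.1° → (0.7177, -10.6760, 328.9000°)
go_straight(5.79): x += 5.79·cos θ, y += 5.79·sin θ → (5.6755, -13.6667, 328.9000°)

(5.6755, -13.6667, 328.9000°)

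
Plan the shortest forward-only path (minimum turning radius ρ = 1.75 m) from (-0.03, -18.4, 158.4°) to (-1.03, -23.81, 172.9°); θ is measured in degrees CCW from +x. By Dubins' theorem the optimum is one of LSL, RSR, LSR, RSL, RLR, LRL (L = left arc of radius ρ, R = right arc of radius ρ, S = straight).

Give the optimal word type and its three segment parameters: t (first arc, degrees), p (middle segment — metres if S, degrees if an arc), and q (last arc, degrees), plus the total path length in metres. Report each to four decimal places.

Let ψ = atan2(Δy, Δx) = atan2(-5.41, -1.00) = -100.4725° be the start→goal bearing.
Normalize: d = |goal − start| / ρ = 5.501645/1.75 = 3.143797, α = (θ_start − ψ) mod 360° = 258.8725° = 4.518178 rad, β = (θ_goal − ψ) mod 360° = 273.3725° = 4.771250 rad.
Common terms: sin α = -0.981200, cos α = -0.192993, sin β = -0.998268, cos β = 0.058827, cos(α−β) = 0.968148, d² = 9.883461. Work in radians in the unit-radius frame; every candidate has L = ρ·(t + p + q).
LSL: p² = 2 + d² − 2cos(α−β) + 2d(sin α − sin β) = 10.054482; p = √p² = 3.170880; φ = atan2(cos β − cos α, d + sin α − sin β) = 0.079500 rad; t = (φ − α) mod 2π = 1.844508 rad, q = (β − φ) mod 2π = 4.691750 rad → L = 1.75·(1.844508 + 3.170880 + 4.691750) = 1.75·9.707138 = 16.987492 m
RSR: p² = 2 + d² − 2cos(α−β) + 2d(sin β − sin α) = 9.839849; p = √p² = 3.136853; φ = atan2(cos α − cos β, d − sin α + sin β) = -0.080364 rad; t = (α − φ) mod 2π = 4.598542 rad, q = (φ − β) mod 2π = 1.431570 rad → L = 1.75·(4.598542 + 3.136853 + 1.431570) = 1.75·9.166966 = 16.042190 m
LSR: p² = d² − 2 + 2cos(α−β) + 2d(sin α + sin β) = -2.626338 < 0 → infeasible
RSL: p² = d² − 2 + 2cos(α−β) − 2d(sin α + sin β) = 22.265851; p = √p² = 4.718670; φ = atan2(cos α + cos β, d − sin α − sin β) − atan2(2, p) = -0.427076 rad; t = (α − φ) mod 2π = 4.945254 rad, q = (β − φ) mod 2π = 5.198327 rad → L = 1.75·(4.945254 + 4.718670 + 5.198327) = 1.75·14.862251 = 26.008939 m
RLR: c = (6 − d² + 2cos(α−β) + 2d(sin α − sin β))/8 = -0.229981; p = 2π − arccos c = 4.480331 rad; φ = atan2(cos α − cos β, d − sin α + sin β) = -0.080364 rad; t = (α − φ + p/2) mod 2π = 0.555522 rad, q = (α − β − t + p) mod 2π = 3.671736 rad → L = 1.75·(0.555522 + 4.480331 + 3.671736) = 1.75·8.707589 = 15.238280 m
LRL: c = (6 − d² + 2cos(α−β) − 2d(sin α − sin β))/8 = -0.256810; p = 2π − arccos c = 4.452669 rad; φ = atan2(cos β − cos α, d + sin α − sin β) = 0.079500 rad; t = (φ − α + p/2) mod 2π = 4.070842 rad, q = (β − α − t + p) mod 2π = 0.634899 rad → L = 1.75·(4.070842 + 4.452669 + 0.634899) = 1.75·9.158410 = 16.027217 m
Shortest: RLR with L = 15.238280 m ≈ 15.2383 m
Convert RLR to answer units (arcs ×180/π): t = 0.555522·180/π = 31.8291°, p = 4.480331·180/π = 256.7040°, q = 3.671736·180/π = 210.3750°, L = 15.2383 m.

RLR: t = 31.8291°, p = 256.7040°, q = 210.3750°, L = 15.2383 m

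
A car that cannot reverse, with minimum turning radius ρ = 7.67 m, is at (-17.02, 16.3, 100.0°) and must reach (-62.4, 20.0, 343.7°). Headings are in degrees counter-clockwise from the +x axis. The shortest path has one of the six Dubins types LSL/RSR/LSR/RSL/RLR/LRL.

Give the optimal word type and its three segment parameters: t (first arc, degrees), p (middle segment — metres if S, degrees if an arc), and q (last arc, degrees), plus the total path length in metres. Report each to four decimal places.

Let ψ = atan2(Δy, Δx) = atan2(3.70, -45.38) = 175.3388° be the start→goal bearing.
Normalize: d = |goal − start| / ρ = 45.530588/7.67 = 5.936191, α = (θ_start − ψ) mod 360° = 284.6612° = 4.968276 rad, β = (θ_goal − ψ) mod 360° = 168.3612° = 2.938458 rad.
Common terms: sin α = -0.967439, cos α = 0.253103, sin β = 0.201741, cos β = -0.979439, cos(α−β) = -0.443071, d² = 35.238368. Work in radians in the unit-radius frame; every candidate has L = ρ·(t + p + q).
LSL: p² = 2 + d² − 2cos(α−β) + 2d(sin α − sin β) = 24.243557; p = √p² = 4.923775; φ = atan2(cos β − cos α, d + sin α − sin β) = -0.253016 rad; t = (φ − α) mod 2π = 1.061894 rad, q = (β − φ) mod 2π = 3.191473 rad → L = 7.67·(1.061894 + 4.923775 + 3.191473) = 7.67·9.177142 = 70.388680 m
RSR: p² = 2 + d² − 2cos(α−β) + 2d(sin β − sin α) = 52.005463; p = √p² = 7.211481; φ = atan2(cos α − cos β, d − sin α + sin β) = 0.171757 rad; t = (α − φ) mod 2π = 4.796519 rad, q = (φ − β) mod 2π = 3.516485 rad → L = 7.67·(4.796519 + 7.211481 + 3.516485) = 7.67·15.524485 = 119.072796 m
LSR: p² = d² − 2 + 2cos(α−β) + 2d(sin α + sin β) = 23.261560; p = √p² = 4.823024; φ = atan2(−cos α − cos β, d + sin α + sin β) − atan2(−2, p) = 0.532659 rad; t = (φ − α) mod 2π = 1.847569 rad, q = (φ − β) mod 2π = 3.877386 rad → L = 7.67·(1.847569 + 4.823024 + 3.877386) = 7.67·10.547979 = 80.902998 m
RSL: p² = d² − 2 + 2cos(α−β) − 2d(sin α + sin β) = 41.442891; p = √p² = 6.437615; φ = atan2(cos α + cos β, d − sin α − sin β) − atan2(2, p) = -0.409177 rad; t = (α − φ) mod 2π = 5.377453 rad, q = (β − φ) mod 2π = 3.347635 rad → L = 7.67·(5.377453 + 6.437615 + 3.347635) = 7.67·15.162702 = 116.297928 m
RLR: c = (6 − d² + 2cos(α−β) + 2d(sin α − sin β))/8 = -5.500683, |c| > 1 → infeasible
LRL: c = (6 − d² + 2cos(α−β) − 2d(sin α − sin β))/8 = -2.030445, |c| > 1 → infeasible
Shortest: LSL with L = 70.388680 m ≈ 70.3887 m
Convert LSL to answer units (arcs ×180/π): t = 1.061894·180/π = 60.8420°, p = ρ·p = 7.67·4.923775 = 37.7654 m, q = 3.191473·180/π = 182.8580°, L = 70.3887 m.

LSL: t = 60.8420°, p = 37.7654 m, q = 182.8580°, L = 70.3887 m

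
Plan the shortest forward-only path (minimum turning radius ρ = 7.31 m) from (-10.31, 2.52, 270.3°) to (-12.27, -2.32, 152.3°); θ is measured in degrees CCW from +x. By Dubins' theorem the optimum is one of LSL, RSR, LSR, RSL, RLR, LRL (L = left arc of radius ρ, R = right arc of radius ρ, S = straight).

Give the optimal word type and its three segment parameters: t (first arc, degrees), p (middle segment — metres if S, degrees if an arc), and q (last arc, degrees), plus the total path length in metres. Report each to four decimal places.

RLR: t = 61.7559°, p = 324.5340°, q = 20.7781°, L = 51.9352 m

Let ψ = atan2(Δy, Δx) = atan2(-4.84, -1.96) = -112.0459° be the start→goal bearing.
Normalize: d = |goal − start| / ρ = 5.221800/7.31 = 0.714337, α = (θ_start − ψ) mod 360° = 22.3459° = 0.390010 rad, β = (θ_goal − ψ) mod 360° = 264.3459° = 4.613707 rad.
Common terms: sin α = 0.380197, cos α = 0.924905, sin β = -0.995135, cos β = -0.098522, cos(α−β) = -0.469472, d² = 0.510277. Work in radians in the unit-radius frame; every candidate has L = ρ·(t + p + q).
LSL: p² = 2 + d² − 2cos(α−β) + 2d(sin α − sin β) = 5.414120; p = √p² = 2.326826; φ = atan2(cos β − cos α, d + sin α − sin β) = -0.455419 rad; t = (φ − α) mod 2π = 5.437757 rad, q = (β − φ) mod 2π = 5.069125 rad → L = 7.31·(5.437757 + 2.326826 + 5.069125) = 7.31·12.833708 = 93.814408 m
RSR: p² = 2 + d² − 2cos(α−β) + 2d(sin β − sin α) = 1.484320; p = √p² = 1.218327; φ = atan2(cos α − cos β, d − sin α + sin β) = 2.144259 rad; t = (α − φ) mod 2π = 4.528936 rad, q = (φ − β) mod 2π = 3.813738 rad → L = 7.31·(4.528936 + 1.218327 + 3.813738) = 7.31·9.561000 = 69.890913 m
LSR: p² = d² − 2 + 2cos(α−β) + 2d(sin α + sin β) = -3.307211 < 0 → infeasible
RSL: p² = d² − 2 + 2cos(α−β) − 2d(sin α + sin β) = -1.550122 < 0 → infeasible
RLR: c = (6 − d² + 2cos(α−β) + 2d(sin α − sin β))/8 = 0.814460; p = 2π − arccos c = 5.664187 rad; φ = atan2(cos α − cos β, d − sin α + sin β) = 2.144259 rad; t = (α − φ + p/2) mod 2π = 1.077844 rad, q = (α − β − t + p) mod 2π = 0.362646 rad → L = 7.31·(1.077844 + 5.664187 + 0.362646) = 7.31·7.104677 = 51.935190 m
LRL: c = (6 − d² + 2cos(α−β) − 2d(sin α − sin β))/8 = 0.323235; p = 2π − arccos c = 5.041535 rad; φ = atan2(cos β − cos α, d + sin α − sin β) = -0.455419 rad; t = (φ − α + p/2) mod 2π = 1.675339 rad, q = (β − α − t + p) mod 2π = 1.306708 rad → L = 7.31·(1.675339 + 5.041535 + 1.306708) = 7.31·8.023581 = 58.652380 m
Shortest: RLR with L = 51.935190 m ≈ 51.9352 m
Convert RLR to answer units (arcs ×180/π): t = 1.077844·180/π = 61.7559°, p = 5.664187·180/π = 324.5340°, q = 0.362646·180/π = 20.7781°, L = 51.9352 m.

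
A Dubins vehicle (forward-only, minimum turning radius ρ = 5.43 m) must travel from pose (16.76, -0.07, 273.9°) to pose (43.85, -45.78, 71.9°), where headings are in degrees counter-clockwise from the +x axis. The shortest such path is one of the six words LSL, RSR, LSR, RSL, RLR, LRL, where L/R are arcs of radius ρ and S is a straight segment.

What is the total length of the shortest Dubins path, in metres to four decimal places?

62.3374 m

Let ψ = atan2(Δy, Δx) = atan2(-45.71, 27.09) = -59.3469° be the start→goal bearing.
Normalize: d = |goal − start| / ρ = 53.134473/5.43 = 9.785354, α = (θ_start − ψ) mod 360° = 333.2469° = 5.816256 rad, β = (θ_goal − ψ) mod 360° = 131.2469° = 2.290691 rad.
Common terms: sin α = -0.450146, cos α = 0.892955, sin β = 0.751875, cos β = -0.659305, cos(α−β) = -0.927184, d² = 95.753155. Work in radians in the unit-radius frame; every candidate has L = ρ·(t + p + q).
LSL: p² = 2 + d² − 2cos(α−β) + 2d(sin α − sin β) = 76.083111; p = √p² = 8.722563; φ = atan2(cos β − cos α, d + sin α − sin β) = -0.178912 rad; t = (φ − α) mod 2π = 0.288017 rad, q = (β − φ) mod 2π = 2.469603 rad → L = 5.43·(0.288017 + 8.722563 + 2.469603) = 5.43·11.480184 = 62.337397 m
RSR: p² = 2 + d² − 2cos(α−β) + 2d(sin β − sin α) = 123.131935; p = √p² = 11.096483; φ = atan2(cos α − cos β, d − sin α + sin β) = 0.140348 rad; t = (α − φ) mod 2π = 5.675908 rad, q = (φ − β) mod 2π = 4.132842 rad → L = 5.43·(5.675908 + 11.096483 + 4.132842) = 5.43·20.905233 = 113.515417 m
LSR: p² = d² − 2 + 2cos(α−β) + 2d(sin α + sin β) = 97.803834; p = √p² = 9.889582; φ = atan2(−cos α − cos β, d + sin α + sin β) − atan2(−2, p) = 0.176383 rad; t = (φ − α) mod 2π = 0.643312 rad, q = (φ − β) mod 2π = 4.168877 rad → L = 5.43·(0.643312 + 9.889582 + 4.168877) = 5.43·14.701771 = 79.830616 m
RSL: p² = d² − 2 + 2cos(α−β) − 2d(sin α + sin β) = 85.993740; p = √p² = 9.273281; φ = atan2(cos α + cos β, d − sin α − sin β) − atan2(2, p) = -0.187788 rad; t = (α − φ) mod 2π = 6.004044 rad, q = (β − φ) mod 2π = 2.478479 rad → L = 5.43·(6.004044 + 9.273281 + 2.478479) = 5.43·17.755803 = 96.414012 m
RLR: c = (6 − d² + 2cos(α−β) + 2d(sin α − sin β))/8 = -14.391492, |c| > 1 → infeasible
LRL: c = (6 − d² + 2cos(α−β) − 2d(sin α − sin β))/8 = -8.510389, |c| > 1 → infeasible
Shortest: LSL with L = 62.337397 m ≈ 62.3374 m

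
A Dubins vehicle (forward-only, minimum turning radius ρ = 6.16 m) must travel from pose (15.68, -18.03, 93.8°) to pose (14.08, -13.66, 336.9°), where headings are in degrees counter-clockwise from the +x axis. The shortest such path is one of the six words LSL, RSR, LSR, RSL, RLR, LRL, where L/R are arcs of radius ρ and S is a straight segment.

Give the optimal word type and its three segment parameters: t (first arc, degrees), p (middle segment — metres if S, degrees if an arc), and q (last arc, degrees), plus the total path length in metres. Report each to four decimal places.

RLR: t = 59.5574°, p = 310.5543°, q = 7.8969°, L = 40.6406 m

Let ψ = atan2(Δy, Δx) = atan2(4.37, -1.60) = 110.1093° be the start→goal bearing.
Normalize: d = |goal − start| / ρ = 4.653697/6.16 = 0.755470, α = (θ_start − ψ) mod 360° = 343.6907° = 5.998534 rad, β = (θ_goal − ψ) mod 360° = 226.7907° = 3.958244 rad.
Common terms: sin α = -0.280823, cos α = 0.959760, sin β = -0.728857, cos β = -0.684666, cos(α−β) = -0.452435, d² = 0.570735. Work in radians in the unit-radius frame; every candidate has L = ρ·(t + p + q).
LSL: p² = 2 + d² − 2cos(α−β) + 2d(sin α − sin β) = 4.152558; p = √p² = 2.037783; φ = atan2(cos β − cos α, d + sin α − sin β) = -0.939000 rad; t = (φ − α) mod 2π = 5.628837 rad, q = (β − φ) mod 2π = 4.897244 rad → L = 6.16·(5.628837 + 2.037783 + 4.897244) = 6.16·12.563863 = 77.393398 m
RSR: p² = 2 + d² − 2cos(α−β) + 2d(sin β − sin α) = 2.798652; p = √p² = 1.672917; φ = atan2(cos α − cos β, d − sin α + sin β) = 1.385973 rad; t = (α − φ) mod 2π = 4.612560 rad, q = (φ − β) mod 2π = 3.710915 rad → L = 6.16·(4.612560 + 1.672917 + 3.710915) = 6.16·9.996392 = 61.577777 m
LSR: p² = d² − 2 + 2cos(α−β) + 2d(sin α + sin β) = -3.859701 < 0 → infeasible
RSL: p² = d² − 2 + 2cos(α−β) − 2d(sin α + sin β) = -0.808567 < 0 → infeasible
RLR: c = (6 − d² + 2cos(α−β) + 2d(sin α − sin β))/8 = 0.650169; p = 2π − arccos c = 5.420195 rad; φ = atan2(cos α − cos β, d − sin α + sin β) = 1.385973 rad; t = (α − φ + p/2) mod 2π = 1.039473 rad, q = (α − β − t + p) mod 2π = 0.137827 rad → L = 6.16·(1.039473 + 5.420195 + 0.137827) = 6.16·6.597495 = 40.640569 m
LRL: c = (6 − d² + 2cos(α−β) − 2d(sin α − sin β))/8 = 0.480930; p = 2π − arccos c = 5.214104 rad; φ = atan2(cos β − cos α, d + sin α − sin β) = -0.939000 rad; t = (φ − α + p/2) mod 2π = 1.952704 rad, q = (β − α − t + p) mod 2π = 1.221111 rad → L = 6.16·(1.952704 + 5.214104 + 1.221111) = 6.16·8.387919 = 51.669581 m
Shortest: RLR with L = 40.640569 m ≈ 40.6406 m
Convert RLR to answer units (arcs ×180/π): t = 1.039473·180/π = 59.5574°, p = 5.420195·180/π = 310.5543°, q = 0.137827·180/π = 7.8969°, L = 40.6406 m.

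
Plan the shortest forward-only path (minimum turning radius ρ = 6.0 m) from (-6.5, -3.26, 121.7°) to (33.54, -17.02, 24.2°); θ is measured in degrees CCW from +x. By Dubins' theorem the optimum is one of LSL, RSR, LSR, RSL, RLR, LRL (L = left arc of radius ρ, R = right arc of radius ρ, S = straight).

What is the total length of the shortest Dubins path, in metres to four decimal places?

55.8877 m

Let ψ = atan2(Δy, Δx) = atan2(-13.76, 40.04) = -18.9656° be the start→goal bearing.
Normalize: d = |goal − start| / ρ = 42.338389/6.0 = 7.056398, α = (θ_start − ψ) mod 360° = 140.6656° = 2.455078 rad, β = (θ_goal − ψ) mod 360° = 43.1656° = 0.753382 rad.
Common terms: sin α = 0.633845, cos α = -0.773460, sin β = 0.684109, cos β = 0.729379, cos(α−β) = -0.130526, d² = 49.792756. Work in radians in the unit-radius frame; every candidate has L = ρ·(t + p + q).
LSL: p² = 2 + d² − 2cos(α−β) + 2d(sin α − sin β) = 51.344440; p = √p² = 7.165503; φ = atan2(cos β − cos α, d + sin α − sin β) = 0.211301 rad; t = (φ − α) mod 2π = 4.039409 rad, q = (β − φ) mod 2π = 0.542081 rad → L = 6.0·(4.039409 + 7.165503 + 0.542081) = 6.0·11.746993 = 70.481956 m
RSR: p² = 2 + d² − 2cos(α−β) + 2d(sin β − sin α) = 52.763176; p = √p² = 7.263827; φ = atan2(cos α − cos β, d − sin α + sin β) = -0.208399 rad; t = (α − φ) mod 2π = 2.663477 rad, q = (φ − β) mod 2π = 5.321405 rad → L = 6.0·(2.663477 + 7.263827 + 5.321405) = 6.0·15.248708 = 91.492247 m
LSR: p² = d² − 2 + 2cos(α−β) + 2d(sin α + sin β) = 66.131729; p = √p² = 8.132142; φ = atan2(−cos α − cos β, d + sin α + sin β) − atan2(−2, p) = 0.246415 rad; t = (φ − α) mod 2π = 4.074523 rad, q = (φ − β) mod 2π = 5.776219 rad → L = 6.0·(4.074523 + 8.132142 + 5.776219) = 6.0·17.982883 = 107.897298 m
RSL: p² = d² − 2 + 2cos(α−β) − 2d(sin α + sin β) = 28.931677; p = √p² = 5.378817; φ = atan2(cos α + cos β, d − sin α − sin β) − atan2(2, p) = -0.363669 rad; t = (α − φ) mod 2π = 2.818747 rad, q = (β − φ) mod 2π = 1.117051 rad → L = 6.0·(2.818747 + 5.378817 + 1.117051) = 6.0·9.314616 = 55.887694 m
RLR: c = (6 − d² + 2cos(α−β) + 2d(sin α − sin β))/8 = -5.595397, |c| > 1 → infeasible
LRL: c = (6 − d² + 2cos(α−β) − 2d(sin α − sin β))/8 = -5.418055, |c| > 1 → infeasible
Shortest: RSL with L = 55.887694 m ≈ 55.8877 m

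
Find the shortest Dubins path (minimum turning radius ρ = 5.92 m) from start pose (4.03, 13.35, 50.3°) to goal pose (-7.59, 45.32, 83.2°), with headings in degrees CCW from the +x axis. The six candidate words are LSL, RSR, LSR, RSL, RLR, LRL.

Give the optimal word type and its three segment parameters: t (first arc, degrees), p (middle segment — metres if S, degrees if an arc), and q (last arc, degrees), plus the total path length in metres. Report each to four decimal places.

LSR: t = 67.6614°, p = 24.8352 m, q = 34.7614°, L = 35.4179 m

Let ψ = atan2(Δy, Δx) = atan2(31.97, -11.62) = 109.9745° be the start→goal bearing.
Normalize: d = |goal − start| / ρ = 34.016251/5.92 = 5.745988, α = (θ_start − ψ) mod 360° = 300.3255° = 5.241669 rad, β = (θ_goal − ψ) mod 360° = 333.2255° = 5.815883 rad.
Common terms: sin α = -0.863171, cos α = 0.504912, sin β = -0.450480, cos β = 0.892787, cos(α−β) = 0.839620, d² = 33.016381. Work in radians in the unit-radius frame; every candidate has L = ρ·(t + p + q).
LSL: p² = 2 + d² − 2cos(α−β) + 2d(sin α − sin β) = 28.594508; p = √p² = 5.347383; φ = atan2(cos β − cos α, d + sin α − sin β) = 0.072599 rad; t = (φ − α) mod 2π = 1.114115 rad, q = (β − φ) mod 2π = 5.743283 rad → L = 5.92·(1.114115 + 5.347383 + 5.743283) = 5.92·12.204782 = 72.252309 m
RSR: p² = 2 + d² − 2cos(α−β) + 2d(sin β − sin α) = 38.079775; p = √p² = 6.170881; φ = atan2(cos α − cos β, d − sin α + sin β) = -0.062897 rad; t = (α − φ) mod 2π = 5.304566 rad, q = (φ − β) mod 2π = 0.404406 rad → L = 5.92·(5.304566 + 6.170881 + 0.404406) = 5.92·11.879853 = 70.328731 m
LSR: p² = d² − 2 + 2cos(α−β) + 2d(sin α + sin β) = 17.599180; p = √p² = 4.195138; φ = atan2(−cos α − cos β, d + sin α + sin β) − atan2(−2, p) = 0.139398 rad; t = (φ − α) mod 2π = 1.180914 rad, q = (φ − β) mod 2π = 0.606700 rad → L = 5.92·(1.180914 + 4.195138 + 0.606700) = 5.92·5.982752 = 35.417892 m
RSL: p² = d² − 2 + 2cos(α−β) − 2d(sin α + sin β) = 47.792061; p = √p² = 6.913180; φ = atan2(cos α + cos β, d − sin α − sin β) − atan2(2, p) = -0.086157 rad; t = (α − φ) mod 2π = 5.327826 rad, q = (β − φ) mod 2π = 5.902040 rad → L = 5.92·(5.327826 + 6.913180 + 5.902040) = 5.92·18.143046 = 107.406834 m
RLR: c = (6 − d² + 2cos(α−β) + 2d(sin α − sin β))/8 = -3.759972, |c| > 1 → infeasible
LRL: c = (6 − d² + 2cos(α−β) − 2d(sin α − sin β))/8 = -2.574313, |c| > 1 → infeasible
Shortest: LSR with L = 35.417892 m ≈ 35.4179 m
Convert LSR to answer units (arcs ×180/π): t = 1.180914·180/π = 67.6614°, p = ρ·p = 5.92·4.195138 = 24.8352 m, q = 0.606700·180/π = 34.7614°, L = 35.4179 m.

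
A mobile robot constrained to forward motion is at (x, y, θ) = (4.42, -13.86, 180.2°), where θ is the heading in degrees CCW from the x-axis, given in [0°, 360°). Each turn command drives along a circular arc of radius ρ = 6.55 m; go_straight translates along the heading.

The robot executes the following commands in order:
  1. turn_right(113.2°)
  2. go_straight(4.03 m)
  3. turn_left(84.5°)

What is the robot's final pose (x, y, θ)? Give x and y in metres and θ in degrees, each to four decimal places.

set_pose: (x, y, θ) = (4.4200, -13.8600, 180.2000°), ρ = 6.55
turn_right(113.2°): centre at ρ to the right, rotate −113.2° → (-1.6322, -4.7508, 67.0000°)
go_straight(4.03): x += 4.03·cos θ, y += 4.03·sin θ → (-0.0575, -1.0411, 67.0000°)
turn_left(84.5°): centre at ρ to the left, rotate +84.5° → (-2.9614, 7.2744, 151.5000°)

(-2.9614, 7.2744, 151.5000°)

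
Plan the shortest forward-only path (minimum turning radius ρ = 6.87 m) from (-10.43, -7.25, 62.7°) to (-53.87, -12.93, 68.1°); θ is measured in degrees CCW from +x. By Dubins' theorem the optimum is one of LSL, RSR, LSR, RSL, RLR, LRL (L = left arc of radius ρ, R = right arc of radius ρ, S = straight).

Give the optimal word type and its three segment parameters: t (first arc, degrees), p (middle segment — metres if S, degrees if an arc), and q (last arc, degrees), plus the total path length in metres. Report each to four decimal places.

LSR: t = 162.1157°, p = 29.9934 m, q = 156.7157°, L = 68.2226 m

Let ψ = atan2(Δy, Δx) = atan2(-5.68, -43.44) = -172.5505° be the start→goal bearing.
Normalize: d = |goal − start| / ρ = 43.809771/6.87 = 6.376968, α = (θ_start − ψ) mod 360° = 235.2505° = 4.105897 rad, β = (θ_goal − ψ) mod 360° = 240.6505° = 4.200144 rad.
Common terms: sin α = -0.821652, cos α = -0.569989, sin β = -0.871647, cos β = -0.490135, cos(α−β) = 0.995562, d² = 40.665722. Work in radians in the unit-radius frame; every candidate has L = ρ·(t + p + q).
LSL: p² = 2 + d² − 2cos(α−β) + 2d(sin α − sin β) = 41.312220; p = √p² = 6.427458; φ = atan2(cos β − cos α, d + sin α − sin β) = 0.012424 rad; t = (φ − α) mod 2π = 2.189713 rad, q = (β − φ) mod 2π = 4.187720 rad → L = 6.87·(2.189713 + 6.427458 + 4.187720) = 6.87·12.804891 = 87.969604 m
RSR: p² = 2 + d² − 2cos(α−β) + 2d(sin β − sin α) = 40.036975; p = √p² = 6.327478; φ = atan2(cos α − cos β, d − sin α + sin β) = -0.012621 rad; t = (α − φ) mod 2π = 4.118517 rad, q = (φ − β) mod 2π = 2.070420 rad → L = 6.87·(4.118517 + 6.327478 + 2.070420) = 6.87·12.516415 = 85.987773 m
LSR: p² = d² − 2 + 2cos(α−β) + 2d(sin α + sin β) = 19.060619; p = √p² = 4.365847; φ = atan2(−cos α − cos β, d + sin α + sin β) − atan2(−2, p) = 0.652164 rad; t = (φ − α) mod 2π = 2.829453 rad, q = (φ − β) mod 2π = 2.735205 rad → L = 6.87·(2.829453 + 4.365847 + 2.735205) = 6.87·9.930505 = 68.222572 m
RSL: p² = d² − 2 + 2cos(α−β) − 2d(sin α + sin β) = 62.253073; p = √p² = 7.890062; φ = atan2(cos α + cos β, d − sin α − sin β) − atan2(2, p) = -0.378868 rad; t = (α − φ) mod 2π = 4.484765 rad, q = (β − φ) mod 2π = 4.579013 rad → L = 6.87·(4.484765 + 7.890062 + 4.579013) = 6.87·16.953839 = 116.472876 m
RLR: c = (6 − d² + 2cos(α−β) + 2d(sin α − sin β))/8 = -4.004622, |c| > 1 → infeasible
LRL: c = (6 − d² + 2cos(α−β) − 2d(sin α − sin β))/8 = -4.164028, |c| > 1 → infeasible
Shortest: LSR with L = 68.222572 m ≈ 68.2226 m
Convert LSR to answer units (arcs ×180/π): t = 2.829453·180/π = 162.1157°, p = ρ·p = 6.87·4.365847 = 29.9934 m, q = 2.735205·180/π = 156.7157°, L = 68.2226 m.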